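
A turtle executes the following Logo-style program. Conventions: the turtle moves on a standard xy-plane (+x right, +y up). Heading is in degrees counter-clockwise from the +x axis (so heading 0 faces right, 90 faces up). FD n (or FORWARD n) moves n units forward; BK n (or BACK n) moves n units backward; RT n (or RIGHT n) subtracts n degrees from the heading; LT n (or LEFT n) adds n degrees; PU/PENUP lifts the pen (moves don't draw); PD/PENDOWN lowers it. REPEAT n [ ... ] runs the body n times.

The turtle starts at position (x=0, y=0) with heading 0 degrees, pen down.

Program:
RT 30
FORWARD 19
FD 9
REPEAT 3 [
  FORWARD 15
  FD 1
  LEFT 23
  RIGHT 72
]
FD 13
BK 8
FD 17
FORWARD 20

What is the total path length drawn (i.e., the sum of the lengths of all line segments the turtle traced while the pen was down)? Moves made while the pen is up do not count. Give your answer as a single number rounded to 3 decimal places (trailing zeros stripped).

Answer: 134

Derivation:
Executing turtle program step by step:
Start: pos=(0,0), heading=0, pen down
RT 30: heading 0 -> 330
FD 19: (0,0) -> (16.454,-9.5) [heading=330, draw]
FD 9: (16.454,-9.5) -> (24.249,-14) [heading=330, draw]
REPEAT 3 [
  -- iteration 1/3 --
  FD 15: (24.249,-14) -> (37.239,-21.5) [heading=330, draw]
  FD 1: (37.239,-21.5) -> (38.105,-22) [heading=330, draw]
  LT 23: heading 330 -> 353
  RT 72: heading 353 -> 281
  -- iteration 2/3 --
  FD 15: (38.105,-22) -> (40.967,-36.724) [heading=281, draw]
  FD 1: (40.967,-36.724) -> (41.158,-37.706) [heading=281, draw]
  LT 23: heading 281 -> 304
  RT 72: heading 304 -> 232
  -- iteration 3/3 --
  FD 15: (41.158,-37.706) -> (31.923,-49.526) [heading=232, draw]
  FD 1: (31.923,-49.526) -> (31.307,-50.314) [heading=232, draw]
  LT 23: heading 232 -> 255
  RT 72: heading 255 -> 183
]
FD 13: (31.307,-50.314) -> (18.325,-50.995) [heading=183, draw]
BK 8: (18.325,-50.995) -> (26.314,-50.576) [heading=183, draw]
FD 17: (26.314,-50.576) -> (9.338,-51.466) [heading=183, draw]
FD 20: (9.338,-51.466) -> (-10.635,-52.512) [heading=183, draw]
Final: pos=(-10.635,-52.512), heading=183, 12 segment(s) drawn

Segment lengths:
  seg 1: (0,0) -> (16.454,-9.5), length = 19
  seg 2: (16.454,-9.5) -> (24.249,-14), length = 9
  seg 3: (24.249,-14) -> (37.239,-21.5), length = 15
  seg 4: (37.239,-21.5) -> (38.105,-22), length = 1
  seg 5: (38.105,-22) -> (40.967,-36.724), length = 15
  seg 6: (40.967,-36.724) -> (41.158,-37.706), length = 1
  seg 7: (41.158,-37.706) -> (31.923,-49.526), length = 15
  seg 8: (31.923,-49.526) -> (31.307,-50.314), length = 1
  seg 9: (31.307,-50.314) -> (18.325,-50.995), length = 13
  seg 10: (18.325,-50.995) -> (26.314,-50.576), length = 8
  seg 11: (26.314,-50.576) -> (9.338,-51.466), length = 17
  seg 12: (9.338,-51.466) -> (-10.635,-52.512), length = 20
Total = 134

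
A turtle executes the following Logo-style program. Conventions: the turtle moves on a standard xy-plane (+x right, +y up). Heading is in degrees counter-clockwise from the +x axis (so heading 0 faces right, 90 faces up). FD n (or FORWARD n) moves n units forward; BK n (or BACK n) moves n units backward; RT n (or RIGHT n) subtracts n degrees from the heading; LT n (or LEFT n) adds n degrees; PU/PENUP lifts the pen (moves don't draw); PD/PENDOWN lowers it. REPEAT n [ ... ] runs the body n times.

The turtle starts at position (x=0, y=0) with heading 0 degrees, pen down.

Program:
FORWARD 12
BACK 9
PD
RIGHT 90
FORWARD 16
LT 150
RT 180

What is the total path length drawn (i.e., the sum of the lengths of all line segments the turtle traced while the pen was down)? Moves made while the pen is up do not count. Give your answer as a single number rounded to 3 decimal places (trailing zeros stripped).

Answer: 37

Derivation:
Executing turtle program step by step:
Start: pos=(0,0), heading=0, pen down
FD 12: (0,0) -> (12,0) [heading=0, draw]
BK 9: (12,0) -> (3,0) [heading=0, draw]
PD: pen down
RT 90: heading 0 -> 270
FD 16: (3,0) -> (3,-16) [heading=270, draw]
LT 150: heading 270 -> 60
RT 180: heading 60 -> 240
Final: pos=(3,-16), heading=240, 3 segment(s) drawn

Segment lengths:
  seg 1: (0,0) -> (12,0), length = 12
  seg 2: (12,0) -> (3,0), length = 9
  seg 3: (3,0) -> (3,-16), length = 16
Total = 37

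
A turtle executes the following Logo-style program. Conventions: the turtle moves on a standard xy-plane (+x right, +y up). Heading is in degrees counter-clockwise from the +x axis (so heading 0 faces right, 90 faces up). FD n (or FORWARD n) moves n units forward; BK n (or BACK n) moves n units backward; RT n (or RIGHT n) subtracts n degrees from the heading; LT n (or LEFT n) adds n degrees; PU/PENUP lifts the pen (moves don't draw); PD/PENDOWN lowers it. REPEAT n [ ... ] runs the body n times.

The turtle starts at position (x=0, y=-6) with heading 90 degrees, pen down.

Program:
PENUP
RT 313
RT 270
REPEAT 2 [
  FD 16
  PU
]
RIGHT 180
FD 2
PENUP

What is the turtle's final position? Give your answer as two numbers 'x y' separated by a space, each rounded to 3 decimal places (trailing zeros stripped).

Executing turtle program step by step:
Start: pos=(0,-6), heading=90, pen down
PU: pen up
RT 313: heading 90 -> 137
RT 270: heading 137 -> 227
REPEAT 2 [
  -- iteration 1/2 --
  FD 16: (0,-6) -> (-10.912,-17.702) [heading=227, move]
  PU: pen up
  -- iteration 2/2 --
  FD 16: (-10.912,-17.702) -> (-21.824,-29.403) [heading=227, move]
  PU: pen up
]
RT 180: heading 227 -> 47
FD 2: (-21.824,-29.403) -> (-20.46,-27.941) [heading=47, move]
PU: pen up
Final: pos=(-20.46,-27.941), heading=47, 0 segment(s) drawn

Answer: -20.46 -27.941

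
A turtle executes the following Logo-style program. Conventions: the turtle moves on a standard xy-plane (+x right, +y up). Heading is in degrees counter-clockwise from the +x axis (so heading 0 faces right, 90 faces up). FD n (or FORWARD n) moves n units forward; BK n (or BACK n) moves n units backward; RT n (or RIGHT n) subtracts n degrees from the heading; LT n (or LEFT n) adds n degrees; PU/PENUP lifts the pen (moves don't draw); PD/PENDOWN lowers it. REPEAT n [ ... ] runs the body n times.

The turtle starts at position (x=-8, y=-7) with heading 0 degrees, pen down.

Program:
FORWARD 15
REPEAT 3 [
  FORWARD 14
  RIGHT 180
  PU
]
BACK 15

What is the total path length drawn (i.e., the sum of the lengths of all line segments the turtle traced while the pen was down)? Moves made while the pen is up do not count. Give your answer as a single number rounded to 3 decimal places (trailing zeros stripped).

Executing turtle program step by step:
Start: pos=(-8,-7), heading=0, pen down
FD 15: (-8,-7) -> (7,-7) [heading=0, draw]
REPEAT 3 [
  -- iteration 1/3 --
  FD 14: (7,-7) -> (21,-7) [heading=0, draw]
  RT 180: heading 0 -> 180
  PU: pen up
  -- iteration 2/3 --
  FD 14: (21,-7) -> (7,-7) [heading=180, move]
  RT 180: heading 180 -> 0
  PU: pen up
  -- iteration 3/3 --
  FD 14: (7,-7) -> (21,-7) [heading=0, move]
  RT 180: heading 0 -> 180
  PU: pen up
]
BK 15: (21,-7) -> (36,-7) [heading=180, move]
Final: pos=(36,-7), heading=180, 2 segment(s) drawn

Segment lengths:
  seg 1: (-8,-7) -> (7,-7), length = 15
  seg 2: (7,-7) -> (21,-7), length = 14
Total = 29

Answer: 29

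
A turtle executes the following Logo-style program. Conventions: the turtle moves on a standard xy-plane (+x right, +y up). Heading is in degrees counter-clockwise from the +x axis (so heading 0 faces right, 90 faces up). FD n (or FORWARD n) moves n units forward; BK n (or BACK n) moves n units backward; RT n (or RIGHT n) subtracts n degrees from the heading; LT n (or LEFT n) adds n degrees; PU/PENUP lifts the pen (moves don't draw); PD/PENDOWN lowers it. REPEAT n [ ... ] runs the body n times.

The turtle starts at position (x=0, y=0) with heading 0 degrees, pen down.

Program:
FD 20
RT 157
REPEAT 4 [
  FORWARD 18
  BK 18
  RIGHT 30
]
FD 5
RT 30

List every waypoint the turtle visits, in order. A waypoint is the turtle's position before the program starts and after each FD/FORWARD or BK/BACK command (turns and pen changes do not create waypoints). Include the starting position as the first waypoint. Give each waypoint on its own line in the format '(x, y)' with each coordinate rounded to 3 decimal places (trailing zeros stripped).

Executing turtle program step by step:
Start: pos=(0,0), heading=0, pen down
FD 20: (0,0) -> (20,0) [heading=0, draw]
RT 157: heading 0 -> 203
REPEAT 4 [
  -- iteration 1/4 --
  FD 18: (20,0) -> (3.431,-7.033) [heading=203, draw]
  BK 18: (3.431,-7.033) -> (20,0) [heading=203, draw]
  RT 30: heading 203 -> 173
  -- iteration 2/4 --
  FD 18: (20,0) -> (2.134,2.194) [heading=173, draw]
  BK 18: (2.134,2.194) -> (20,0) [heading=173, draw]
  RT 30: heading 173 -> 143
  -- iteration 3/4 --
  FD 18: (20,0) -> (5.625,10.833) [heading=143, draw]
  BK 18: (5.625,10.833) -> (20,0) [heading=143, draw]
  RT 30: heading 143 -> 113
  -- iteration 4/4 --
  FD 18: (20,0) -> (12.967,16.569) [heading=113, draw]
  BK 18: (12.967,16.569) -> (20,0) [heading=113, draw]
  RT 30: heading 113 -> 83
]
FD 5: (20,0) -> (20.609,4.963) [heading=83, draw]
RT 30: heading 83 -> 53
Final: pos=(20.609,4.963), heading=53, 10 segment(s) drawn
Waypoints (11 total):
(0, 0)
(20, 0)
(3.431, -7.033)
(20, 0)
(2.134, 2.194)
(20, 0)
(5.625, 10.833)
(20, 0)
(12.967, 16.569)
(20, 0)
(20.609, 4.963)

Answer: (0, 0)
(20, 0)
(3.431, -7.033)
(20, 0)
(2.134, 2.194)
(20, 0)
(5.625, 10.833)
(20, 0)
(12.967, 16.569)
(20, 0)
(20.609, 4.963)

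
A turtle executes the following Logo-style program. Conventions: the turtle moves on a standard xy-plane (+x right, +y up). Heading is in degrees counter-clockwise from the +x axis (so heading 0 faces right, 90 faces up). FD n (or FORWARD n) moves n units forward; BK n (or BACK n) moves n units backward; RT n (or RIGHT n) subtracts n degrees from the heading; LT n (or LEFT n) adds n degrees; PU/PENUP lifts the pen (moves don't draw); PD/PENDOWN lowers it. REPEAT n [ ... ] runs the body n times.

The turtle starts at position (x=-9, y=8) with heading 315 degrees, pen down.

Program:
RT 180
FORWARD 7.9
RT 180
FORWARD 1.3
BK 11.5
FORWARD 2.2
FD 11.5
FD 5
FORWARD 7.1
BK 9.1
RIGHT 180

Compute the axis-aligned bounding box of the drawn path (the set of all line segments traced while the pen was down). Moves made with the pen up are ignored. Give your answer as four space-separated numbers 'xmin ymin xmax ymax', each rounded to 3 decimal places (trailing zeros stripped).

Executing turtle program step by step:
Start: pos=(-9,8), heading=315, pen down
RT 180: heading 315 -> 135
FD 7.9: (-9,8) -> (-14.586,13.586) [heading=135, draw]
RT 180: heading 135 -> 315
FD 1.3: (-14.586,13.586) -> (-13.667,12.667) [heading=315, draw]
BK 11.5: (-13.667,12.667) -> (-21.799,20.799) [heading=315, draw]
FD 2.2: (-21.799,20.799) -> (-20.243,19.243) [heading=315, draw]
FD 11.5: (-20.243,19.243) -> (-12.111,11.111) [heading=315, draw]
FD 5: (-12.111,11.111) -> (-8.576,7.576) [heading=315, draw]
FD 7.1: (-8.576,7.576) -> (-3.555,2.555) [heading=315, draw]
BK 9.1: (-3.555,2.555) -> (-9.99,8.99) [heading=315, draw]
RT 180: heading 315 -> 135
Final: pos=(-9.99,8.99), heading=135, 8 segment(s) drawn

Segment endpoints: x in {-21.799, -20.243, -14.586, -13.667, -12.111, -9.99, -9, -8.576, -3.555}, y in {2.555, 7.576, 8, 8.99, 11.111, 12.667, 13.586, 19.243, 20.799}
xmin=-21.799, ymin=2.555, xmax=-3.555, ymax=20.799

Answer: -21.799 2.555 -3.555 20.799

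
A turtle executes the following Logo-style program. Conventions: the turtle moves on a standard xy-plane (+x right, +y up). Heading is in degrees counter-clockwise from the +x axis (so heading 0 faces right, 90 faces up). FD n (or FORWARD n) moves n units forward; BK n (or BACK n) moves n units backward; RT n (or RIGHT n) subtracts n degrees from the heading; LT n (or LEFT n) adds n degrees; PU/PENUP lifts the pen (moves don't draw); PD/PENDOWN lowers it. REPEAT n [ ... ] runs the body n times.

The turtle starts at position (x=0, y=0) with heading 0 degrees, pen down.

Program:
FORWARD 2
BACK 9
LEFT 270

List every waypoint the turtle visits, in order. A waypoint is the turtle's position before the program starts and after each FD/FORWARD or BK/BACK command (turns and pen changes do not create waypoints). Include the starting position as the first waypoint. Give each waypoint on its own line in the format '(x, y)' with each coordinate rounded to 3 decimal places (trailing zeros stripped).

Executing turtle program step by step:
Start: pos=(0,0), heading=0, pen down
FD 2: (0,0) -> (2,0) [heading=0, draw]
BK 9: (2,0) -> (-7,0) [heading=0, draw]
LT 270: heading 0 -> 270
Final: pos=(-7,0), heading=270, 2 segment(s) drawn
Waypoints (3 total):
(0, 0)
(2, 0)
(-7, 0)

Answer: (0, 0)
(2, 0)
(-7, 0)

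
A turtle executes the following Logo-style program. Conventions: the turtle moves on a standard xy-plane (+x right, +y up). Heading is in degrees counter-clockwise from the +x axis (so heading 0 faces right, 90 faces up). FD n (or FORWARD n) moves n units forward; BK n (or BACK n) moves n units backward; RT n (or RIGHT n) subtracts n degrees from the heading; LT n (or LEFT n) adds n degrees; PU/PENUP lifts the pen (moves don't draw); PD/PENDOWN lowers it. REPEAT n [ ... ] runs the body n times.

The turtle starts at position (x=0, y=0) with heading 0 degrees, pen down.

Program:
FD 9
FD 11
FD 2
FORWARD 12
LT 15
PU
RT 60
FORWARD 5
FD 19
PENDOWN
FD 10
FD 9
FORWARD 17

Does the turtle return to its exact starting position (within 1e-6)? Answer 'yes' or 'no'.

Answer: no

Derivation:
Executing turtle program step by step:
Start: pos=(0,0), heading=0, pen down
FD 9: (0,0) -> (9,0) [heading=0, draw]
FD 11: (9,0) -> (20,0) [heading=0, draw]
FD 2: (20,0) -> (22,0) [heading=0, draw]
FD 12: (22,0) -> (34,0) [heading=0, draw]
LT 15: heading 0 -> 15
PU: pen up
RT 60: heading 15 -> 315
FD 5: (34,0) -> (37.536,-3.536) [heading=315, move]
FD 19: (37.536,-3.536) -> (50.971,-16.971) [heading=315, move]
PD: pen down
FD 10: (50.971,-16.971) -> (58.042,-24.042) [heading=315, draw]
FD 9: (58.042,-24.042) -> (64.406,-30.406) [heading=315, draw]
FD 17: (64.406,-30.406) -> (76.426,-42.426) [heading=315, draw]
Final: pos=(76.426,-42.426), heading=315, 7 segment(s) drawn

Start position: (0, 0)
Final position: (76.426, -42.426)
Distance = 87.413; >= 1e-6 -> NOT closed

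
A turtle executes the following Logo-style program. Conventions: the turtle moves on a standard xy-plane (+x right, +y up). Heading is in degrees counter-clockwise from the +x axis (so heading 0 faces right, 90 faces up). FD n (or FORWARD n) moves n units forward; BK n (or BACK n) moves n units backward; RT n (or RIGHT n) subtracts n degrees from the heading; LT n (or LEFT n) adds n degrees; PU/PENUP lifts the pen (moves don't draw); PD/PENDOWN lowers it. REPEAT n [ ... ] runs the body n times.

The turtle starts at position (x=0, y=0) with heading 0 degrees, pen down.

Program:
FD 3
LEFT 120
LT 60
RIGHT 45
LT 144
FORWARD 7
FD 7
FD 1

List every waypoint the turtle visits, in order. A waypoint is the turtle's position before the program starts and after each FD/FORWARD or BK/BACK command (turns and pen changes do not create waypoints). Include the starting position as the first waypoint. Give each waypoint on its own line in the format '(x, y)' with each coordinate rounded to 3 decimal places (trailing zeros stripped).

Answer: (0, 0)
(3, 0)
(4.095, -6.914)
(5.19, -13.828)
(5.347, -14.815)

Derivation:
Executing turtle program step by step:
Start: pos=(0,0), heading=0, pen down
FD 3: (0,0) -> (3,0) [heading=0, draw]
LT 120: heading 0 -> 120
LT 60: heading 120 -> 180
RT 45: heading 180 -> 135
LT 144: heading 135 -> 279
FD 7: (3,0) -> (4.095,-6.914) [heading=279, draw]
FD 7: (4.095,-6.914) -> (5.19,-13.828) [heading=279, draw]
FD 1: (5.19,-13.828) -> (5.347,-14.815) [heading=279, draw]
Final: pos=(5.347,-14.815), heading=279, 4 segment(s) drawn
Waypoints (5 total):
(0, 0)
(3, 0)
(4.095, -6.914)
(5.19, -13.828)
(5.347, -14.815)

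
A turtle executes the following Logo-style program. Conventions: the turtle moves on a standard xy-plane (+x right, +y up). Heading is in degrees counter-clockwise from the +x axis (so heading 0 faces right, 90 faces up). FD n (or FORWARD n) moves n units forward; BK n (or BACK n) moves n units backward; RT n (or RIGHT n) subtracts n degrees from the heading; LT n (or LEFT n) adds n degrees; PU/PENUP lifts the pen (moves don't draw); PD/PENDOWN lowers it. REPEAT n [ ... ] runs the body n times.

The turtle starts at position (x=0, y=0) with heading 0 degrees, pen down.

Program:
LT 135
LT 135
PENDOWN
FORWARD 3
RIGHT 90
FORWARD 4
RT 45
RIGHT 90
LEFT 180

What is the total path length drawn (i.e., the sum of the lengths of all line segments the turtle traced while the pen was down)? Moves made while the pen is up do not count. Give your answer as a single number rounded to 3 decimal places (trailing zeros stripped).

Answer: 7

Derivation:
Executing turtle program step by step:
Start: pos=(0,0), heading=0, pen down
LT 135: heading 0 -> 135
LT 135: heading 135 -> 270
PD: pen down
FD 3: (0,0) -> (0,-3) [heading=270, draw]
RT 90: heading 270 -> 180
FD 4: (0,-3) -> (-4,-3) [heading=180, draw]
RT 45: heading 180 -> 135
RT 90: heading 135 -> 45
LT 180: heading 45 -> 225
Final: pos=(-4,-3), heading=225, 2 segment(s) drawn

Segment lengths:
  seg 1: (0,0) -> (0,-3), length = 3
  seg 2: (0,-3) -> (-4,-3), length = 4
Total = 7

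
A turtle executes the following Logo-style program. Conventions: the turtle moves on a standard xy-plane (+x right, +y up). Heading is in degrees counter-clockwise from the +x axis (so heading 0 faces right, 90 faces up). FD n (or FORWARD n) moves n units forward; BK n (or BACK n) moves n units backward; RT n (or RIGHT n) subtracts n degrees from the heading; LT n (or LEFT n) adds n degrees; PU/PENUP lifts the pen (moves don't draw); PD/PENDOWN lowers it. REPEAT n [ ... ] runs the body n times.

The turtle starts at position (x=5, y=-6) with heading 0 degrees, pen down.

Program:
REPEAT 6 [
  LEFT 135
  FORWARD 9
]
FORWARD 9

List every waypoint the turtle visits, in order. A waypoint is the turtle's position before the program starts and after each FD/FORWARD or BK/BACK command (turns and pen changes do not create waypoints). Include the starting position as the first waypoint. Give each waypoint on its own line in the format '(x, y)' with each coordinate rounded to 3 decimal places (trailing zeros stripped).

Executing turtle program step by step:
Start: pos=(5,-6), heading=0, pen down
REPEAT 6 [
  -- iteration 1/6 --
  LT 135: heading 0 -> 135
  FD 9: (5,-6) -> (-1.364,0.364) [heading=135, draw]
  -- iteration 2/6 --
  LT 135: heading 135 -> 270
  FD 9: (-1.364,0.364) -> (-1.364,-8.636) [heading=270, draw]
  -- iteration 3/6 --
  LT 135: heading 270 -> 45
  FD 9: (-1.364,-8.636) -> (5,-2.272) [heading=45, draw]
  -- iteration 4/6 --
  LT 135: heading 45 -> 180
  FD 9: (5,-2.272) -> (-4,-2.272) [heading=180, draw]
  -- iteration 5/6 --
  LT 135: heading 180 -> 315
  FD 9: (-4,-2.272) -> (2.364,-8.636) [heading=315, draw]
  -- iteration 6/6 --
  LT 135: heading 315 -> 90
  FD 9: (2.364,-8.636) -> (2.364,0.364) [heading=90, draw]
]
FD 9: (2.364,0.364) -> (2.364,9.364) [heading=90, draw]
Final: pos=(2.364,9.364), heading=90, 7 segment(s) drawn
Waypoints (8 total):
(5, -6)
(-1.364, 0.364)
(-1.364, -8.636)
(5, -2.272)
(-4, -2.272)
(2.364, -8.636)
(2.364, 0.364)
(2.364, 9.364)

Answer: (5, -6)
(-1.364, 0.364)
(-1.364, -8.636)
(5, -2.272)
(-4, -2.272)
(2.364, -8.636)
(2.364, 0.364)
(2.364, 9.364)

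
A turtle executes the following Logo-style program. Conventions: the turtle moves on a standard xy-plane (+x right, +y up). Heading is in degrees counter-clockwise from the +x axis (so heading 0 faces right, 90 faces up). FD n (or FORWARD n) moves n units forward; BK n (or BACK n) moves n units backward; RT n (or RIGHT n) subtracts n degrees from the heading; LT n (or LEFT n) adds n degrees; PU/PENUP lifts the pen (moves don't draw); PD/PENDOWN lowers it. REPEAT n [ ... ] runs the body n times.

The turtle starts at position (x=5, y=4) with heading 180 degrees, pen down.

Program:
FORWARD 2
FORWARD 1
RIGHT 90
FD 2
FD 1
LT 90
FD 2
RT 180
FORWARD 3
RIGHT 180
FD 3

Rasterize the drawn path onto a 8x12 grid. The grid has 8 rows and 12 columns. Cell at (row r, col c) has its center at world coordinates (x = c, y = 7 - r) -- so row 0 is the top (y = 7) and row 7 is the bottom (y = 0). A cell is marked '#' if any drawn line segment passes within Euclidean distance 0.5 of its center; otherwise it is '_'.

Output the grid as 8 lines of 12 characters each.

Answer: ####________
__#_________
__#_________
__####______
____________
____________
____________
____________

Derivation:
Segment 0: (5,4) -> (3,4)
Segment 1: (3,4) -> (2,4)
Segment 2: (2,4) -> (2,6)
Segment 3: (2,6) -> (2,7)
Segment 4: (2,7) -> (0,7)
Segment 5: (0,7) -> (3,7)
Segment 6: (3,7) -> (0,7)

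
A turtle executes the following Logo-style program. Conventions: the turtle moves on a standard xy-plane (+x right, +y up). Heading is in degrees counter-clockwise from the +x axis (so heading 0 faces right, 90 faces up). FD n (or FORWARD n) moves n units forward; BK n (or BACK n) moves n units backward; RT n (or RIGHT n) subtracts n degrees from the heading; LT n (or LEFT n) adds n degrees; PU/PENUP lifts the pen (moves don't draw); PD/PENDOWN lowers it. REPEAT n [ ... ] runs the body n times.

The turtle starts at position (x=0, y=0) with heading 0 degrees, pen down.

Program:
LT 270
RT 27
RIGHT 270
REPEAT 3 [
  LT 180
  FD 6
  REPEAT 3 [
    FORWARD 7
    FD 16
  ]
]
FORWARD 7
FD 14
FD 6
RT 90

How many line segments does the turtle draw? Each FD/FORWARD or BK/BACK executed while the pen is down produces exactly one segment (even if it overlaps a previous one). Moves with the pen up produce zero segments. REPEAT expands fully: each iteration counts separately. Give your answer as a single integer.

Answer: 24

Derivation:
Executing turtle program step by step:
Start: pos=(0,0), heading=0, pen down
LT 270: heading 0 -> 270
RT 27: heading 270 -> 243
RT 270: heading 243 -> 333
REPEAT 3 [
  -- iteration 1/3 --
  LT 180: heading 333 -> 153
  FD 6: (0,0) -> (-5.346,2.724) [heading=153, draw]
  REPEAT 3 [
    -- iteration 1/3 --
    FD 7: (-5.346,2.724) -> (-11.583,5.902) [heading=153, draw]
    FD 16: (-11.583,5.902) -> (-25.839,13.166) [heading=153, draw]
    -- iteration 2/3 --
    FD 7: (-25.839,13.166) -> (-32.076,16.344) [heading=153, draw]
    FD 16: (-32.076,16.344) -> (-46.332,23.608) [heading=153, draw]
    -- iteration 3/3 --
    FD 7: (-46.332,23.608) -> (-52.569,26.785) [heading=153, draw]
    FD 16: (-52.569,26.785) -> (-66.825,34.049) [heading=153, draw]
  ]
  -- iteration 2/3 --
  LT 180: heading 153 -> 333
  FD 6: (-66.825,34.049) -> (-61.479,31.325) [heading=333, draw]
  REPEAT 3 [
    -- iteration 1/3 --
    FD 7: (-61.479,31.325) -> (-55.242,28.147) [heading=333, draw]
    FD 16: (-55.242,28.147) -> (-40.986,20.884) [heading=333, draw]
    -- iteration 2/3 --
    FD 7: (-40.986,20.884) -> (-34.749,17.706) [heading=333, draw]
    FD 16: (-34.749,17.706) -> (-20.493,10.442) [heading=333, draw]
    -- iteration 3/3 --
    FD 7: (-20.493,10.442) -> (-14.256,7.264) [heading=333, draw]
    FD 16: (-14.256,7.264) -> (0,0) [heading=333, draw]
  ]
  -- iteration 3/3 --
  LT 180: heading 333 -> 153
  FD 6: (0,0) -> (-5.346,2.724) [heading=153, draw]
  REPEAT 3 [
    -- iteration 1/3 --
    FD 7: (-5.346,2.724) -> (-11.583,5.902) [heading=153, draw]
    FD 16: (-11.583,5.902) -> (-25.839,13.166) [heading=153, draw]
    -- iteration 2/3 --
    FD 7: (-25.839,13.166) -> (-32.076,16.344) [heading=153, draw]
    FD 16: (-32.076,16.344) -> (-46.332,23.608) [heading=153, draw]
    -- iteration 3/3 --
    FD 7: (-46.332,23.608) -> (-52.569,26.785) [heading=153, draw]
    FD 16: (-52.569,26.785) -> (-66.825,34.049) [heading=153, draw]
  ]
]
FD 7: (-66.825,34.049) -> (-73.063,37.227) [heading=153, draw]
FD 14: (-73.063,37.227) -> (-85.537,43.583) [heading=153, draw]
FD 6: (-85.537,43.583) -> (-90.883,46.307) [heading=153, draw]
RT 90: heading 153 -> 63
Final: pos=(-90.883,46.307), heading=63, 24 segment(s) drawn
Segments drawn: 24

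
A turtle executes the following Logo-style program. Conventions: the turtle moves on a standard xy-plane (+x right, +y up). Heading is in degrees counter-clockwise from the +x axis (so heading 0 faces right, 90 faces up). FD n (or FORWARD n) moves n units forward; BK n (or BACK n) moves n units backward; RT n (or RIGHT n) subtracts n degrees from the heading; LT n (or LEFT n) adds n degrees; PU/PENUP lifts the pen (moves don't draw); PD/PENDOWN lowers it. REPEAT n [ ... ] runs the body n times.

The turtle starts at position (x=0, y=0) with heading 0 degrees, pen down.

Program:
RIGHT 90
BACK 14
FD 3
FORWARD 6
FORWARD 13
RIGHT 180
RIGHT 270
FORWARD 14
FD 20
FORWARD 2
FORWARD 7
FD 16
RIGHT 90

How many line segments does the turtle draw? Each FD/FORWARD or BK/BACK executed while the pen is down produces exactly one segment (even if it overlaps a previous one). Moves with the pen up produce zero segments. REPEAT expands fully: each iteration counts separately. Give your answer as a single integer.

Answer: 9

Derivation:
Executing turtle program step by step:
Start: pos=(0,0), heading=0, pen down
RT 90: heading 0 -> 270
BK 14: (0,0) -> (0,14) [heading=270, draw]
FD 3: (0,14) -> (0,11) [heading=270, draw]
FD 6: (0,11) -> (0,5) [heading=270, draw]
FD 13: (0,5) -> (0,-8) [heading=270, draw]
RT 180: heading 270 -> 90
RT 270: heading 90 -> 180
FD 14: (0,-8) -> (-14,-8) [heading=180, draw]
FD 20: (-14,-8) -> (-34,-8) [heading=180, draw]
FD 2: (-34,-8) -> (-36,-8) [heading=180, draw]
FD 7: (-36,-8) -> (-43,-8) [heading=180, draw]
FD 16: (-43,-8) -> (-59,-8) [heading=180, draw]
RT 90: heading 180 -> 90
Final: pos=(-59,-8), heading=90, 9 segment(s) drawn
Segments drawn: 9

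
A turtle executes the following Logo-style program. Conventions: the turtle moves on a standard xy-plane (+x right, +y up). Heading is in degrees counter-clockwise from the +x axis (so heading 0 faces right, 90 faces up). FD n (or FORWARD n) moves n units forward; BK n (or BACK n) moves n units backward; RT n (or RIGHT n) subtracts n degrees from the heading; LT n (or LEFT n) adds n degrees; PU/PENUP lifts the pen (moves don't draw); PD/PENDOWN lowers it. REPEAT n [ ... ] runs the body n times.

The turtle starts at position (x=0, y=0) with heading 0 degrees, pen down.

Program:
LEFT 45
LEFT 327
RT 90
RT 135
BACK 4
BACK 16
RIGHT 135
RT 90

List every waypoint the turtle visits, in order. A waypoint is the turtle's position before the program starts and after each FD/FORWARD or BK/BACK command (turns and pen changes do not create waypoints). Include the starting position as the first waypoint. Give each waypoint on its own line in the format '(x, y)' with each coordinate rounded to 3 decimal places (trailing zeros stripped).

Answer: (0, 0)
(3.355, -2.179)
(16.773, -10.893)

Derivation:
Executing turtle program step by step:
Start: pos=(0,0), heading=0, pen down
LT 45: heading 0 -> 45
LT 327: heading 45 -> 12
RT 90: heading 12 -> 282
RT 135: heading 282 -> 147
BK 4: (0,0) -> (3.355,-2.179) [heading=147, draw]
BK 16: (3.355,-2.179) -> (16.773,-10.893) [heading=147, draw]
RT 135: heading 147 -> 12
RT 90: heading 12 -> 282
Final: pos=(16.773,-10.893), heading=282, 2 segment(s) drawn
Waypoints (3 total):
(0, 0)
(3.355, -2.179)
(16.773, -10.893)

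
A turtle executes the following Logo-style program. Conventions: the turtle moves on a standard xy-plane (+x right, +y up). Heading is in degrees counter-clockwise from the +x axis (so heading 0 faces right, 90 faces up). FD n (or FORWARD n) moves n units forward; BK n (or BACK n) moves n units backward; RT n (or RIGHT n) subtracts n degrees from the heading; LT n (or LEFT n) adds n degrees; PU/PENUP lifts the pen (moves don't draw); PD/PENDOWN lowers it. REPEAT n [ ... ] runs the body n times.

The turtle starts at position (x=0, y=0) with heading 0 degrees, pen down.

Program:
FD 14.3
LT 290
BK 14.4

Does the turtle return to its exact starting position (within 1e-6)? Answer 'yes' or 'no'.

Executing turtle program step by step:
Start: pos=(0,0), heading=0, pen down
FD 14.3: (0,0) -> (14.3,0) [heading=0, draw]
LT 290: heading 0 -> 290
BK 14.4: (14.3,0) -> (9.375,13.532) [heading=290, draw]
Final: pos=(9.375,13.532), heading=290, 2 segment(s) drawn

Start position: (0, 0)
Final position: (9.375, 13.532)
Distance = 16.462; >= 1e-6 -> NOT closed

Answer: no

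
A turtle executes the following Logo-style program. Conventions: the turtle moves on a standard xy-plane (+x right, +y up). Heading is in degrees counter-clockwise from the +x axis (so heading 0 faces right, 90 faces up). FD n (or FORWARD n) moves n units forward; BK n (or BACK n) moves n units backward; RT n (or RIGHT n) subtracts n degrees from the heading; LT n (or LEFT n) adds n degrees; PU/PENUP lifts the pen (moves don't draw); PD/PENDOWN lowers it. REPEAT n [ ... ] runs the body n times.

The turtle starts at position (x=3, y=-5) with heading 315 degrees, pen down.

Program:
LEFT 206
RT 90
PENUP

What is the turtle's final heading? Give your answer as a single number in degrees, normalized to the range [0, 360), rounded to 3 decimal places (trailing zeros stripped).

Answer: 71

Derivation:
Executing turtle program step by step:
Start: pos=(3,-5), heading=315, pen down
LT 206: heading 315 -> 161
RT 90: heading 161 -> 71
PU: pen up
Final: pos=(3,-5), heading=71, 0 segment(s) drawn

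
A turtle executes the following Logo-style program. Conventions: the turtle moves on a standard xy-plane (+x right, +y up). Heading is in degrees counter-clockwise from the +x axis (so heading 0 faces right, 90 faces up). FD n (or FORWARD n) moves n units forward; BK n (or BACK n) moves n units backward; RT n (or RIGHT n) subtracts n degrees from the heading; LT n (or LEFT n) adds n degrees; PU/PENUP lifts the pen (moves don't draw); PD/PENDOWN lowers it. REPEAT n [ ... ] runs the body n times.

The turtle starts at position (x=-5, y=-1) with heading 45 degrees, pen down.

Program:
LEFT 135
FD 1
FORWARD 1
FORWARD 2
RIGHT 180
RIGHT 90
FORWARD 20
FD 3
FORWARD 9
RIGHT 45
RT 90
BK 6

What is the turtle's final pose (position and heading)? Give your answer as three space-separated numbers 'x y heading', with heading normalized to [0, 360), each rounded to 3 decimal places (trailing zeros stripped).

Answer: -4.757 -37.243 135

Derivation:
Executing turtle program step by step:
Start: pos=(-5,-1), heading=45, pen down
LT 135: heading 45 -> 180
FD 1: (-5,-1) -> (-6,-1) [heading=180, draw]
FD 1: (-6,-1) -> (-7,-1) [heading=180, draw]
FD 2: (-7,-1) -> (-9,-1) [heading=180, draw]
RT 180: heading 180 -> 0
RT 90: heading 0 -> 270
FD 20: (-9,-1) -> (-9,-21) [heading=270, draw]
FD 3: (-9,-21) -> (-9,-24) [heading=270, draw]
FD 9: (-9,-24) -> (-9,-33) [heading=270, draw]
RT 45: heading 270 -> 225
RT 90: heading 225 -> 135
BK 6: (-9,-33) -> (-4.757,-37.243) [heading=135, draw]
Final: pos=(-4.757,-37.243), heading=135, 7 segment(s) drawn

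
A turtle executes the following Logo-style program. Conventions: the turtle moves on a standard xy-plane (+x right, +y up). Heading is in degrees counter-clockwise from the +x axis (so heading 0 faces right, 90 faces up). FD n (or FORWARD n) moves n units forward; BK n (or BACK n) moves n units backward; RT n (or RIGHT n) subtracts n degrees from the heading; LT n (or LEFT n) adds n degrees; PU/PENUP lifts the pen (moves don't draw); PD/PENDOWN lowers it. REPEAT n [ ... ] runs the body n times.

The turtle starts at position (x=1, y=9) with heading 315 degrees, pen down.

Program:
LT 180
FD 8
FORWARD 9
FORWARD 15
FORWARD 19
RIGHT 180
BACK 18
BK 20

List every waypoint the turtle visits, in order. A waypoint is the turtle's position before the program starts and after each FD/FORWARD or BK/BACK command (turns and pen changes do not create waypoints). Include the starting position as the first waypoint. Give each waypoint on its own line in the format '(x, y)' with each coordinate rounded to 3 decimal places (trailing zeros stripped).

Answer: (1, 9)
(-4.657, 14.657)
(-11.021, 21.021)
(-21.627, 31.627)
(-35.062, 45.062)
(-47.79, 57.79)
(-61.933, 71.933)

Derivation:
Executing turtle program step by step:
Start: pos=(1,9), heading=315, pen down
LT 180: heading 315 -> 135
FD 8: (1,9) -> (-4.657,14.657) [heading=135, draw]
FD 9: (-4.657,14.657) -> (-11.021,21.021) [heading=135, draw]
FD 15: (-11.021,21.021) -> (-21.627,31.627) [heading=135, draw]
FD 19: (-21.627,31.627) -> (-35.062,45.062) [heading=135, draw]
RT 180: heading 135 -> 315
BK 18: (-35.062,45.062) -> (-47.79,57.79) [heading=315, draw]
BK 20: (-47.79,57.79) -> (-61.933,71.933) [heading=315, draw]
Final: pos=(-61.933,71.933), heading=315, 6 segment(s) drawn
Waypoints (7 total):
(1, 9)
(-4.657, 14.657)
(-11.021, 21.021)
(-21.627, 31.627)
(-35.062, 45.062)
(-47.79, 57.79)
(-61.933, 71.933)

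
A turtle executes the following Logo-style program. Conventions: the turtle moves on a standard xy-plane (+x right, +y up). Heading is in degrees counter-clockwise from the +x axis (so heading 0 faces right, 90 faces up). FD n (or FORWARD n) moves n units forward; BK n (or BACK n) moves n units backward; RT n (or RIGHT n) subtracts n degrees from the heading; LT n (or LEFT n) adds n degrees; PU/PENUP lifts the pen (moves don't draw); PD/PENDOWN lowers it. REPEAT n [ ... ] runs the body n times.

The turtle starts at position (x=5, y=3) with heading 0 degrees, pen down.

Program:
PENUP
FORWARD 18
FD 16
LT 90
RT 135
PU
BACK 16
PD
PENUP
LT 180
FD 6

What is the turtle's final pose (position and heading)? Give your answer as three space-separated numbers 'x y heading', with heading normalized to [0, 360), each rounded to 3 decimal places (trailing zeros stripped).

Executing turtle program step by step:
Start: pos=(5,3), heading=0, pen down
PU: pen up
FD 18: (5,3) -> (23,3) [heading=0, move]
FD 16: (23,3) -> (39,3) [heading=0, move]
LT 90: heading 0 -> 90
RT 135: heading 90 -> 315
PU: pen up
BK 16: (39,3) -> (27.686,14.314) [heading=315, move]
PD: pen down
PU: pen up
LT 180: heading 315 -> 135
FD 6: (27.686,14.314) -> (23.444,18.556) [heading=135, move]
Final: pos=(23.444,18.556), heading=135, 0 segment(s) drawn

Answer: 23.444 18.556 135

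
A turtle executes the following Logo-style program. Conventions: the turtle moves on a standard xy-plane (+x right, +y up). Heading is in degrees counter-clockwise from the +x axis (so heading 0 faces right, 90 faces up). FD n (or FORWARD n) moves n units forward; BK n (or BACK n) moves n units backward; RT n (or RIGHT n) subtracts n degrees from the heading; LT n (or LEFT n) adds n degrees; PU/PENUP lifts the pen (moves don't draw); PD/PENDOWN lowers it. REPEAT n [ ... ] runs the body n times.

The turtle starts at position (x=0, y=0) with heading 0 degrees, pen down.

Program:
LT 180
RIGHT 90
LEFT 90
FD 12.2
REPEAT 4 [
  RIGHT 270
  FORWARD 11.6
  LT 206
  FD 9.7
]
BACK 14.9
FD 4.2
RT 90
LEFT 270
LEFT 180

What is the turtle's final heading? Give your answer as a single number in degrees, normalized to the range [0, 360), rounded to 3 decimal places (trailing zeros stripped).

Answer: 284

Derivation:
Executing turtle program step by step:
Start: pos=(0,0), heading=0, pen down
LT 180: heading 0 -> 180
RT 90: heading 180 -> 90
LT 90: heading 90 -> 180
FD 12.2: (0,0) -> (-12.2,0) [heading=180, draw]
REPEAT 4 [
  -- iteration 1/4 --
  RT 270: heading 180 -> 270
  FD 11.6: (-12.2,0) -> (-12.2,-11.6) [heading=270, draw]
  LT 206: heading 270 -> 116
  FD 9.7: (-12.2,-11.6) -> (-16.452,-2.882) [heading=116, draw]
  -- iteration 2/4 --
  RT 270: heading 116 -> 206
  FD 11.6: (-16.452,-2.882) -> (-26.878,-7.967) [heading=206, draw]
  LT 206: heading 206 -> 52
  FD 9.7: (-26.878,-7.967) -> (-20.906,-0.323) [heading=52, draw]
  -- iteration 3/4 --
  RT 270: heading 52 -> 142
  FD 11.6: (-20.906,-0.323) -> (-30.047,6.819) [heading=142, draw]
  LT 206: heading 142 -> 348
  FD 9.7: (-30.047,6.819) -> (-20.559,4.802) [heading=348, draw]
  -- iteration 4/4 --
  RT 270: heading 348 -> 78
  FD 11.6: (-20.559,4.802) -> (-18.147,16.148) [heading=78, draw]
  LT 206: heading 78 -> 284
  FD 9.7: (-18.147,16.148) -> (-15.801,6.736) [heading=284, draw]
]
BK 14.9: (-15.801,6.736) -> (-19.405,21.194) [heading=284, draw]
FD 4.2: (-19.405,21.194) -> (-18.389,17.119) [heading=284, draw]
RT 90: heading 284 -> 194
LT 270: heading 194 -> 104
LT 180: heading 104 -> 284
Final: pos=(-18.389,17.119), heading=284, 11 segment(s) drawn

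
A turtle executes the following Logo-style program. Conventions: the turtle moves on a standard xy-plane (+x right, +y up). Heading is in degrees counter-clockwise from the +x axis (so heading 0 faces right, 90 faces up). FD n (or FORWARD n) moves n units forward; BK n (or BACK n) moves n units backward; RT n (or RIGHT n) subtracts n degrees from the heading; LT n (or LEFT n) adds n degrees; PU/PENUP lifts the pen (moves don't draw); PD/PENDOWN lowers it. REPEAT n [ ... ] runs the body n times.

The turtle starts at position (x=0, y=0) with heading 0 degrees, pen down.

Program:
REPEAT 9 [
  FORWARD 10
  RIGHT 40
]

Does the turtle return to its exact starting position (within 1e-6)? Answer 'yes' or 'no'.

Executing turtle program step by step:
Start: pos=(0,0), heading=0, pen down
REPEAT 9 [
  -- iteration 1/9 --
  FD 10: (0,0) -> (10,0) [heading=0, draw]
  RT 40: heading 0 -> 320
  -- iteration 2/9 --
  FD 10: (10,0) -> (17.66,-6.428) [heading=320, draw]
  RT 40: heading 320 -> 280
  -- iteration 3/9 --
  FD 10: (17.66,-6.428) -> (19.397,-16.276) [heading=280, draw]
  RT 40: heading 280 -> 240
  -- iteration 4/9 --
  FD 10: (19.397,-16.276) -> (14.397,-24.936) [heading=240, draw]
  RT 40: heading 240 -> 200
  -- iteration 5/9 --
  FD 10: (14.397,-24.936) -> (5,-28.356) [heading=200, draw]
  RT 40: heading 200 -> 160
  -- iteration 6/9 --
  FD 10: (5,-28.356) -> (-4.397,-24.936) [heading=160, draw]
  RT 40: heading 160 -> 120
  -- iteration 7/9 --
  FD 10: (-4.397,-24.936) -> (-9.397,-16.276) [heading=120, draw]
  RT 40: heading 120 -> 80
  -- iteration 8/9 --
  FD 10: (-9.397,-16.276) -> (-7.66,-6.428) [heading=80, draw]
  RT 40: heading 80 -> 40
  -- iteration 9/9 --
  FD 10: (-7.66,-6.428) -> (0,0) [heading=40, draw]
  RT 40: heading 40 -> 0
]
Final: pos=(0,0), heading=0, 9 segment(s) drawn

Start position: (0, 0)
Final position: (0, 0)
Distance = 0; < 1e-6 -> CLOSED

Answer: yes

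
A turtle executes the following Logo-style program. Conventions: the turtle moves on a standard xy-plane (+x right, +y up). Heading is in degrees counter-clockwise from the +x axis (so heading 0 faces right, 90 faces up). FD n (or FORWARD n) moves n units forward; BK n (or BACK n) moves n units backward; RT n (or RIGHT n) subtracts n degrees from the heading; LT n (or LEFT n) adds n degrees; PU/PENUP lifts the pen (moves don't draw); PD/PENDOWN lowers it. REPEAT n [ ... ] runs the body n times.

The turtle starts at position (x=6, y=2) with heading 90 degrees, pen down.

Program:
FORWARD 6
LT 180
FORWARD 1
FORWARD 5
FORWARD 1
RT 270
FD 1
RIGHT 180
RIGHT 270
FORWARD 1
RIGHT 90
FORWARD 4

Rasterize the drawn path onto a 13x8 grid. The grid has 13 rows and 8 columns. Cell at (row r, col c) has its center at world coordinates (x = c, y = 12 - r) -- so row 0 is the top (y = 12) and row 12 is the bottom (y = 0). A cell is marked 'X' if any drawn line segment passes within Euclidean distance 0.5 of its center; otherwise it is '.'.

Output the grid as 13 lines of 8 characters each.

Segment 0: (6,2) -> (6,8)
Segment 1: (6,8) -> (6,7)
Segment 2: (6,7) -> (6,2)
Segment 3: (6,2) -> (6,1)
Segment 4: (6,1) -> (7,1)
Segment 5: (7,1) -> (7,0)
Segment 6: (7,0) -> (3,-0)

Answer: ........
........
........
........
......X.
......X.
......X.
......X.
......X.
......X.
......X.
......XX
...XXXXX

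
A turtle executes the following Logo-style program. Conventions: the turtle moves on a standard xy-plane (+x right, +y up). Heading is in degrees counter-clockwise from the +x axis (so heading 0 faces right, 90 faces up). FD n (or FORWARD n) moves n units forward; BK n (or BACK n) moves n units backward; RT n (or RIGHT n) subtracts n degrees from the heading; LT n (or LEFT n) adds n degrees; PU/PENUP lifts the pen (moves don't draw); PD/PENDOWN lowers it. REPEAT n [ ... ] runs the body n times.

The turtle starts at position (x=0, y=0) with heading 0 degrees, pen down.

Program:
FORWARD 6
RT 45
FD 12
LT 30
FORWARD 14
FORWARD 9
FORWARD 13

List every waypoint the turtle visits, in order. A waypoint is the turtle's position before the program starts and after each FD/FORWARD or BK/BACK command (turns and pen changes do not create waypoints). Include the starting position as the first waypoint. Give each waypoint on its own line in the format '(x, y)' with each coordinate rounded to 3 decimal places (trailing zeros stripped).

Answer: (0, 0)
(6, 0)
(14.485, -8.485)
(28.008, -12.109)
(36.702, -14.438)
(49.259, -17.803)

Derivation:
Executing turtle program step by step:
Start: pos=(0,0), heading=0, pen down
FD 6: (0,0) -> (6,0) [heading=0, draw]
RT 45: heading 0 -> 315
FD 12: (6,0) -> (14.485,-8.485) [heading=315, draw]
LT 30: heading 315 -> 345
FD 14: (14.485,-8.485) -> (28.008,-12.109) [heading=345, draw]
FD 9: (28.008,-12.109) -> (36.702,-14.438) [heading=345, draw]
FD 13: (36.702,-14.438) -> (49.259,-17.803) [heading=345, draw]
Final: pos=(49.259,-17.803), heading=345, 5 segment(s) drawn
Waypoints (6 total):
(0, 0)
(6, 0)
(14.485, -8.485)
(28.008, -12.109)
(36.702, -14.438)
(49.259, -17.803)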